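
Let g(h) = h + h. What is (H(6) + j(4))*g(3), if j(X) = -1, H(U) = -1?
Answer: -12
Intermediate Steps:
g(h) = 2*h
(H(6) + j(4))*g(3) = (-1 - 1)*(2*3) = -2*6 = -12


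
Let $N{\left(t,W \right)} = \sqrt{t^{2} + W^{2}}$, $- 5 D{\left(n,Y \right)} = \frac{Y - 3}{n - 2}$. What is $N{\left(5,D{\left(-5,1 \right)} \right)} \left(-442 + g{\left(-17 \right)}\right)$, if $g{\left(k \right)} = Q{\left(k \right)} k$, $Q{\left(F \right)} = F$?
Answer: $- \frac{153 \sqrt{30629}}{35} \approx -765.05$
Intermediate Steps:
$D{\left(n,Y \right)} = - \frac{-3 + Y}{5 \left(-2 + n\right)}$ ($D{\left(n,Y \right)} = - \frac{\left(Y - 3\right) \frac{1}{n - 2}}{5} = - \frac{\left(-3 + Y\right) \frac{1}{-2 + n}}{5} = - \frac{\frac{1}{-2 + n} \left(-3 + Y\right)}{5} = - \frac{-3 + Y}{5 \left(-2 + n\right)}$)
$N{\left(t,W \right)} = \sqrt{W^{2} + t^{2}}$
$g{\left(k \right)} = k^{2}$ ($g{\left(k \right)} = k k = k^{2}$)
$N{\left(5,D{\left(-5,1 \right)} \right)} \left(-442 + g{\left(-17 \right)}\right) = \sqrt{\left(\frac{3 - 1}{5 \left(-2 - 5\right)}\right)^{2} + 5^{2}} \left(-442 + \left(-17\right)^{2}\right) = \sqrt{\left(\frac{3 - 1}{5 \left(-7\right)}\right)^{2} + 25} \left(-442 + 289\right) = \sqrt{\left(\frac{1}{5} \left(- \frac{1}{7}\right) 2\right)^{2} + 25} \left(-153\right) = \sqrt{\left(- \frac{2}{35}\right)^{2} + 25} \left(-153\right) = \sqrt{\frac{4}{1225} + 25} \left(-153\right) = \sqrt{\frac{30629}{1225}} \left(-153\right) = \frac{\sqrt{30629}}{35} \left(-153\right) = - \frac{153 \sqrt{30629}}{35}$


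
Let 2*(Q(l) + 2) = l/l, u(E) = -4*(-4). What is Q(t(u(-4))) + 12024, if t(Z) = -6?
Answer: 24045/2 ≈ 12023.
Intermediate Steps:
u(E) = 16
Q(l) = -3/2 (Q(l) = -2 + (l/l)/2 = -2 + (1/2)*1 = -2 + 1/2 = -3/2)
Q(t(u(-4))) + 12024 = -3/2 + 12024 = 24045/2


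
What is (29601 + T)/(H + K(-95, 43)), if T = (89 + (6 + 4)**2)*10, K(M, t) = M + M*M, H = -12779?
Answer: -10497/1283 ≈ -8.1816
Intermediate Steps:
K(M, t) = M + M**2
T = 1890 (T = (89 + 10**2)*10 = (89 + 100)*10 = 189*10 = 1890)
(29601 + T)/(H + K(-95, 43)) = (29601 + 1890)/(-12779 - 95*(1 - 95)) = 31491/(-12779 - 95*(-94)) = 31491/(-12779 + 8930) = 31491/(-3849) = 31491*(-1/3849) = -10497/1283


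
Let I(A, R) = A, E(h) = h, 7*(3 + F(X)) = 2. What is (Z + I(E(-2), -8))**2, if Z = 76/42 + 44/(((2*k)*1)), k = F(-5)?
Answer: 10956100/159201 ≈ 68.819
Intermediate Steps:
F(X) = -19/7 (F(X) = -3 + (1/7)*2 = -3 + 2/7 = -19/7)
k = -19/7 ≈ -2.7143
Z = -2512/399 (Z = 76/42 + 44/(((2*(-19/7))*1)) = 76*(1/42) + 44/((-38/7*1)) = 38/21 + 44/(-38/7) = 38/21 + 44*(-7/38) = 38/21 - 154/19 = -2512/399 ≈ -6.2957)
(Z + I(E(-2), -8))**2 = (-2512/399 - 2)**2 = (-3310/399)**2 = 10956100/159201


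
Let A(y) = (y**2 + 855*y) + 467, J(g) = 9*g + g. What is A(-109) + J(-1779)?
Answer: -98637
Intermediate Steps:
J(g) = 10*g
A(y) = 467 + y**2 + 855*y
A(-109) + J(-1779) = (467 + (-109)**2 + 855*(-109)) + 10*(-1779) = (467 + 11881 - 93195) - 17790 = -80847 - 17790 = -98637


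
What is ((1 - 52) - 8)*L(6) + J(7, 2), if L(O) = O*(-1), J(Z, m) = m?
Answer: 356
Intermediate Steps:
L(O) = -O
((1 - 52) - 8)*L(6) + J(7, 2) = ((1 - 52) - 8)*(-1*6) + 2 = (-51 - 8)*(-6) + 2 = -59*(-6) + 2 = 354 + 2 = 356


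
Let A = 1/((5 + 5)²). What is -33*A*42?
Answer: -693/50 ≈ -13.860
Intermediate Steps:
A = 1/100 (A = 1/(10²) = 1/100 ≈ 0.010000)
-33*A*42 = -33*1/100*42 = -33/100*42 = -693/50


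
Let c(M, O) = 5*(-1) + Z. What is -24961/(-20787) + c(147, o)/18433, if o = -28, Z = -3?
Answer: 459939817/383166771 ≈ 1.2004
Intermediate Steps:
c(M, O) = -8 (c(M, O) = 5*(-1) - 3 = -5 - 3 = -8)
-24961/(-20787) + c(147, o)/18433 = -24961/(-20787) - 8/18433 = -24961*(-1/20787) - 8*1/18433 = 24961/20787 - 8/18433 = 459939817/383166771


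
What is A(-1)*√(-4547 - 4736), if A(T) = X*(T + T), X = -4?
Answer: 8*I*√9283 ≈ 770.79*I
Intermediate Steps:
A(T) = -8*T (A(T) = -4*(T + T) = -8*T)
A(-1)*√(-4547 - 4736) = (-8*(-1))*√(-4547 - 4736) = 8*√(-9283) = 8*(I*√9283) = 8*I*√9283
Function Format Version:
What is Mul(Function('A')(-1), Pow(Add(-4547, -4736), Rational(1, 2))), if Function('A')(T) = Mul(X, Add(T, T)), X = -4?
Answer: Mul(8, I, Pow(9283, Rational(1, 2))) ≈ Mul(770.79, I)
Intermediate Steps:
Function('A')(T) = Mul(-8, T) (Function('A')(T) = Mul(-4, Add(T, T)) = Mul(-4, Mul(2, T)) = Mul(-8, T))
Mul(Function('A')(-1), Pow(Add(-4547, -4736), Rational(1, 2))) = Mul(Mul(-8, -1), Pow(Add(-4547, -4736), Rational(1, 2))) = Mul(8, Pow(-9283, Rational(1, 2))) = Mul(8, Mul(I, Pow(9283, Rational(1, 2)))) = Mul(8, I, Pow(9283, Rational(1, 2)))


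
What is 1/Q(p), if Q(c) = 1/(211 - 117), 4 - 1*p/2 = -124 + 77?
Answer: 94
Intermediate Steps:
p = 102 (p = 8 - 2*(-124 + 77) = 8 - 2*(-47) = 8 + 94 = 102)
Q(c) = 1/94
1/Q(p) = 1/(1/94) = 94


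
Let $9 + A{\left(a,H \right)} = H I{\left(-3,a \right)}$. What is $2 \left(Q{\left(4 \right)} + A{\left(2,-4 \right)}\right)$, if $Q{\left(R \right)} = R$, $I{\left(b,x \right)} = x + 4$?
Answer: $-58$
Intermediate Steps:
$I{\left(b,x \right)} = 4 + x$
$A{\left(a,H \right)} = -9 + H \left(4 + a\right)$
$2 \left(Q{\left(4 \right)} + A{\left(2,-4 \right)}\right) = 2 \left(4 - \left(9 + 4 \left(4 + 2\right)\right)\right) = 2 \left(4 - 33\right) = 2 \left(-29\right) = -58$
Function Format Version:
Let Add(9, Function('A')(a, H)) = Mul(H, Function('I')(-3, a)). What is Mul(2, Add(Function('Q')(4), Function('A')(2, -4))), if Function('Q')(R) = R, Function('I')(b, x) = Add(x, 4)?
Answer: -58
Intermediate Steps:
Function('I')(b, x) = Add(4, x)
Function('A')(a, H) = Add(-9, Mul(H, Add(4, a)))
Mul(2, Add(Function('Q')(4), Function('A')(2, -4))) = Mul(2, Add(4, Add(-9, Mul(-4, Add(4, 2))))) = Mul(2, Add(4, Add(-9, Mul(-4, 6)))) = Mul(2, Add(4, Add(-9, -24))) = Mul(2, Add(4, -33)) = Mul(2, -29) = -58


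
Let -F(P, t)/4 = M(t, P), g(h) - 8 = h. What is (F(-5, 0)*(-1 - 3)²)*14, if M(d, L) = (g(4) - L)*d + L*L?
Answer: -22400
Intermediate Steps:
g(h) = 8 + h
M(d, L) = L² + d*(12 - L) (M(d, L) = ((8 + 4) - L)*d + L*L = (12 - L)*d + L² = d*(12 - L) + L² = L² + d*(12 - L))
F(P, t) = -48*t - 4*P² + 4*P*t (F(P, t) = -4*(P² + 12*t - P*t) = -48*t - 4*P² + 4*P*t)
(F(-5, 0)*(-1 - 3)²)*14 = ((-48*0 - 4*(-5)² + 4*(-5)*0)*(-1 - 3)²)*14 = ((0 - 4*25 + 0)*(-4)²)*14 = ((0 - 100 + 0)*16)*14 = -100*16*14 = -1600*14 = -22400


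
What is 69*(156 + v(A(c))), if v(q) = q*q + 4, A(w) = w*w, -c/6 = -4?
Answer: 22903584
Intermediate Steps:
c = 24 (c = -6*(-4) = 24)
A(w) = w²
v(q) = 4 + q² (v(q) = q² + 4 = 4 + q²)
69*(156 + v(A(c))) = 69*(156 + (4 + (24²)²)) = 69*(156 + (4 + 576²)) = 69*(156 + (4 + 331776)) = 69*(156 + 331780) = 69*331936 = 22903584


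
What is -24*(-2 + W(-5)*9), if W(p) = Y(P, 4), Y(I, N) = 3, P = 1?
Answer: -600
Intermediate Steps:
W(p) = 3
-24*(-2 + W(-5)*9) = -24*(-2 + 3*9) = -24*(-2 + 27) = -24*25 = -600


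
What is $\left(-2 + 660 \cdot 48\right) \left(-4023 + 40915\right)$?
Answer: $1168664776$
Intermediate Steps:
$\left(-2 + 660 \cdot 48\right) \left(-4023 + 40915\right) = \left(-2 + 31680\right) 36892 = 31678 \cdot 36892 = 1168664776$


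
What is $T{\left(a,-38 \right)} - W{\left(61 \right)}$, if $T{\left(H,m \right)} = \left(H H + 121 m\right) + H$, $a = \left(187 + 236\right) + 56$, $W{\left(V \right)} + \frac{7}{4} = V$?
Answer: $\frac{901051}{4} \approx 2.2526 \cdot 10^{5}$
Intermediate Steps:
$W{\left(V \right)} = - \frac{7}{4} + V$
$a = 479$ ($a = 423 + 56 = 479$)
$T{\left(H,m \right)} = H + H^{2} + 121 m$ ($T{\left(H,m \right)} = \left(H^{2} + 121 m\right) + H = H + H^{2} + 121 m$)
$T{\left(a,-38 \right)} - W{\left(61 \right)} = \left(479 + 479^{2} + 121 \left(-38\right)\right) - \left(- \frac{7}{4} + 61\right) = \left(479 + 229441 - 4598\right) - \frac{237}{4} = 225322 - \frac{237}{4} = \frac{901051}{4}$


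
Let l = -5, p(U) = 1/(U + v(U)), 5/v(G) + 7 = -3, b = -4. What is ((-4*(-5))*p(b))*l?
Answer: 200/9 ≈ 22.222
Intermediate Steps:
v(G) = -½ (v(G) = 5/(-7 - 3) = 5/(-10) = 5*(-⅒) = -½)
p(U) = 1/(-½ + U) (p(U) = 1/(U - ½) = 1/(-½ + U))
((-4*(-5))*p(b))*l = ((-4*(-5))*(2/(-1 + 2*(-4))))*(-5) = (20*(2/(-1 - 8)))*(-5) = (20*(2/(-9)))*(-5) = (20*(2*(-⅑)))*(-5) = (20*(-2/9))*(-5) = -40/9*(-5) = 200/9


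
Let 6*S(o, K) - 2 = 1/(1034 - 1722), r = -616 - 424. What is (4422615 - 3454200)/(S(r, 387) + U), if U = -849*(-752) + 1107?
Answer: 799523424/528016883 ≈ 1.5142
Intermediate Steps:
U = 639555 (U = 638448 + 1107 = 639555)
r = -1040
S(o, K) = 1375/4128 (S(o, K) = ⅓ + 1/(6*(1034 - 1722)) = ⅓ + (⅙)/(-688) = ⅓ + (⅙)*(-1/688) = ⅓ - 1/4128 = 1375/4128)
(4422615 - 3454200)/(S(r, 387) + U) = (4422615 - 3454200)/(1375/4128 + 639555) = 968415/(2640084415/4128) = 968415*(4128/2640084415) = 799523424/528016883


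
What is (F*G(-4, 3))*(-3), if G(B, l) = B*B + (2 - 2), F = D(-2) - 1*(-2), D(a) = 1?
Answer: -144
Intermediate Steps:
F = 3 (F = 1 - 1*(-2) = 1 + 2 = 3)
G(B, l) = B² (G(B, l) = B² + 0 = B²)
(F*G(-4, 3))*(-3) = (3*(-4)²)*(-3) = (3*16)*(-3) = 48*(-3) = -144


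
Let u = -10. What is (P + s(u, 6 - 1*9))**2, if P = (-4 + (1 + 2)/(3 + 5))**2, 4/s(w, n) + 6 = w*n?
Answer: 6528025/36864 ≈ 177.08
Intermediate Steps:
s(w, n) = 4/(-6 + n*w) (s(w, n) = 4/(-6 + w*n) = 4/(-6 + n*w))
P = 841/64 (P = (-4 + 3/8)**2 = (-29/8)**2 = 841/64 ≈ 13.141)
(P + s(u, 6 - 1*9))**2 = (841/64 + 4/(-6 + (6 - 1*9)*(-10)))**2 = (841/64 + 4/(-6 + (6 - 9)*(-10)))**2 = (841/64 + 4/(-6 - 3*(-10)))**2 = (841/64 + 4/(-6 + 30))**2 = (841/64 + 4/24)**2 = (841/64 + 4*(1/24))**2 = (841/64 + 1/6)**2 = (2555/192)**2 = 6528025/36864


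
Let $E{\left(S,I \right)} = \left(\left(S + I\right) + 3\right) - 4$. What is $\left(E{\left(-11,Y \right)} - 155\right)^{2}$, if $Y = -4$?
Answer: $29241$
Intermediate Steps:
$E{\left(S,I \right)} = -1 + I + S$ ($E{\left(S,I \right)} = \left(\left(I + S\right) + 3\right) - 4 = \left(3 + I + S\right) - 4 = -1 + I + S$)
$\left(E{\left(-11,Y \right)} - 155\right)^{2} = \left(\left(-1 - 4 - 11\right) - 155\right)^{2} = \left(-16 - 155\right)^{2} = \left(-171\right)^{2} = 29241$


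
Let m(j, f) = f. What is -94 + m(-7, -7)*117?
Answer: -913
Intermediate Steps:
-94 + m(-7, -7)*117 = -94 - 7*117 = -94 - 819 = -913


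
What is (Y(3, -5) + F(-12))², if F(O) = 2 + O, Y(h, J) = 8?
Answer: 4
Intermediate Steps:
(Y(3, -5) + F(-12))² = (8 + (2 - 12))² = (8 - 10)² = (-2)² = 4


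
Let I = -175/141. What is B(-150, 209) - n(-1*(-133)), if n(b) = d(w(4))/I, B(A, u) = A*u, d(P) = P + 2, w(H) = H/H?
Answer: -5485827/175 ≈ -31348.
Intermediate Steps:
w(H) = 1
d(P) = 2 + P
I = -175/141 (I = -175*1/141 = -175/141 ≈ -1.2411)
n(b) = -423/175 (n(b) = (2 + 1)/(-175/141) = 3*(-141/175) = -423/175)
B(-150, 209) - n(-1*(-133)) = -150*209 - 1*(-423/175) = -31350 + 423/175 = -5485827/175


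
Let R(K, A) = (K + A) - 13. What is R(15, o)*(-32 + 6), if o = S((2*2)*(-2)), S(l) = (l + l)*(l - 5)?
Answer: -5460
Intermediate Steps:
S(l) = 2*l*(-5 + l) (S(l) = (2*l)*(-5 + l) = 2*l*(-5 + l))
o = 208 (o = 2*((2*2)*(-2))*(-5 + (2*2)*(-2)) = 2*(4*(-2))*(-5 + 4*(-2)) = 2*(-8)*(-5 - 8) = 2*(-8)*(-13) = 208)
R(K, A) = -13 + A + K (R(K, A) = (A + K) - 13 = -13 + A + K)
R(15, o)*(-32 + 6) = (-13 + 208 + 15)*(-32 + 6) = 210*(-26) = -5460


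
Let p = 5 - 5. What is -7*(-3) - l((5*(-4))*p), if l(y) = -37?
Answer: 58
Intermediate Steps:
p = 0
-7*(-3) - l((5*(-4))*p) = -7*(-3) - 1*(-37) = 21 + 37 = 58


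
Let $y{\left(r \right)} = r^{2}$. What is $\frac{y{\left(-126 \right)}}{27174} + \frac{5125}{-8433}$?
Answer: $- \frac{128201}{5456151} \approx -0.023497$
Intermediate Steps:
$\frac{y{\left(-126 \right)}}{27174} + \frac{5125}{-8433} = \frac{\left(-126\right)^{2}}{27174} + \frac{5125}{-8433} = 15876 \cdot \frac{1}{27174} + 5125 \left(- \frac{1}{8433}\right) = \frac{378}{647} - \frac{5125}{8433} = - \frac{128201}{5456151}$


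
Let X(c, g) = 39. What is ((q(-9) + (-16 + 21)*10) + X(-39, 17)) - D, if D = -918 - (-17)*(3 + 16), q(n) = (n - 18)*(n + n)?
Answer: 1170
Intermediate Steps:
q(n) = 2*n*(-18 + n) (q(n) = (-18 + n)*(2*n) = 2*n*(-18 + n))
D = -595 (D = -918 - (-17)*19 = -918 - 1*(-323) = -918 + 323 = -595)
((q(-9) + (-16 + 21)*10) + X(-39, 17)) - D = ((2*(-9)*(-18 - 9) + (-16 + 21)*10) + 39) - 1*(-595) = ((2*(-9)*(-27) + 5*10) + 39) + 595 = ((486 + 50) + 39) + 595 = (536 + 39) + 595 = 575 + 595 = 1170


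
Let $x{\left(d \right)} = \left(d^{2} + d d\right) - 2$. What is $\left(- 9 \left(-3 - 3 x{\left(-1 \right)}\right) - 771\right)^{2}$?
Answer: $553536$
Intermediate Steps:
$x{\left(d \right)} = -2 + 2 d^{2}$ ($x{\left(d \right)} = \left(d^{2} + d^{2}\right) - 2 = 2 d^{2} - 2 = -2 + 2 d^{2}$)
$\left(- 9 \left(-3 - 3 x{\left(-1 \right)}\right) - 771\right)^{2} = \left(- 9 \left(-3 - 3 \left(-2 + 2 \left(-1\right)^{2}\right)\right) - 771\right)^{2} = \left(- 9 \left(-3 - 3 \left(-2 + 2 \cdot 1\right)\right) - 771\right)^{2} = \left(- 9 \left(-3 - 3 \left(-2 + 2\right)\right) - 771\right)^{2} = \left(- 9 \left(-3 - 0\right) - 771\right)^{2} = \left(- 9 \left(-3 + 0\right) - 771\right)^{2} = \left(\left(-9\right) \left(-3\right) - 771\right)^{2} = \left(27 - 771\right)^{2} = \left(-744\right)^{2} = 553536$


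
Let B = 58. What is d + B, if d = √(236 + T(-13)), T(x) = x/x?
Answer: 58 + √237 ≈ 73.395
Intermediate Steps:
T(x) = 1
d = √237 (d = √(236 + 1) = √237 ≈ 15.395)
d + B = √237 + 58 = 58 + √237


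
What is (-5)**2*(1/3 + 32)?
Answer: 2425/3 ≈ 808.33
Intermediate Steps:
(-5)**2*(1/3 + 32) = 25*(1/3 + 32) = 25*(97/3) = 2425/3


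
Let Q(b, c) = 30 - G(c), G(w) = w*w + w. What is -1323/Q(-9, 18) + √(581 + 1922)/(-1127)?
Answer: 441/104 - √2503/1127 ≈ 4.1960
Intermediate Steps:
G(w) = w + w² (G(w) = w² + w = w + w²)
Q(b, c) = 30 - c*(1 + c)
-1323/Q(-9, 18) + √(581 + 1922)/(-1127) = -1323/(30 - 1*18*(1 + 18)) + √(581 + 1922)/(-1127) = -1323/(30 - 1*18*19) + √2503*(-1/1127) = -1323/(30 - 342) - √2503/1127 = -1323/(-312) - √2503/1127 = -1323*(-1/312) - √2503/1127 = 441/104 - √2503/1127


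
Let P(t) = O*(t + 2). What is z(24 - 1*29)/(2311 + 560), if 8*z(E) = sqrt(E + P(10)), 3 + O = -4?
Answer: I*sqrt(89)/22968 ≈ 0.00041074*I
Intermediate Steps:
O = -7 (O = -3 - 4 = -7)
P(t) = -14 - 7*t (P(t) = -7*(t + 2) = -7*(2 + t) = -14 - 7*t)
z(E) = sqrt(-84 + E)/8 (z(E) = sqrt(E + (-14 - 7*10))/8 = sqrt(E + (-14 - 70))/8 = sqrt(E - 84)/8 = sqrt(-84 + E)/8)
z(24 - 1*29)/(2311 + 560) = (sqrt(-84 + (24 - 1*29))/8)/(2311 + 560) = (sqrt(-84 + (24 - 29))/8)/2871 = (sqrt(-84 - 5)/8)*(1/2871) = (sqrt(-89)/8)*(1/2871) = ((I*sqrt(89))/8)*(1/2871) = (I*sqrt(89)/8)*(1/2871) = I*sqrt(89)/22968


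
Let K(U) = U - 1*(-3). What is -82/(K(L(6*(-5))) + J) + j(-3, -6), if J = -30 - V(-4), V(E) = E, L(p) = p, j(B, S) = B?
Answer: -77/53 ≈ -1.4528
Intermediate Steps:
K(U) = 3 + U (K(U) = U + 3 = 3 + U)
J = -26 (J = -30 - 1*(-4) = -30 + 4 = -26)
-82/(K(L(6*(-5))) + J) + j(-3, -6) = -82/((3 + 6*(-5)) - 26) - 3 = -82/((3 - 30) - 26) - 3 = -82/(-27 - 26) - 3 = -82/(-53) - 3 = -1/53*(-82) - 3 = 82/53 - 3 = -77/53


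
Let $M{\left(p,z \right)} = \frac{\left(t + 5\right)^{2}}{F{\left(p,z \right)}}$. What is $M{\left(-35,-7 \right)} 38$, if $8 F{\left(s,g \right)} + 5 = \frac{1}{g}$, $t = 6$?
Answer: $- \frac{64372}{9} \approx -7152.4$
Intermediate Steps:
$F{\left(s,g \right)} = - \frac{5}{8} + \frac{1}{8 g}$
$M{\left(p,z \right)} = \frac{968 z}{1 - 5 z}$ ($M{\left(p,z \right)} = \frac{\left(6 + 5\right)^{2}}{\frac{1}{8} \frac{1}{z} \left(1 - 5 z\right)} = 11^{2} \frac{8 z}{1 - 5 z} = 121 \frac{8 z}{1 - 5 z} = \frac{968 z}{1 - 5 z}$)
$M{\left(-35,-7 \right)} 38 = \left(-968\right) \left(-7\right) \frac{1}{-1 + 5 \left(-7\right)} 38 = \left(-968\right) \left(-7\right) \frac{1}{-1 - 35} \cdot 38 = \left(-968\right) \left(-7\right) \frac{1}{-36} \cdot 38 = \left(-968\right) \left(-7\right) \left(- \frac{1}{36}\right) 38 = \left(- \frac{1694}{9}\right) 38 = - \frac{64372}{9}$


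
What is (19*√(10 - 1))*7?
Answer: 399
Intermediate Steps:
(19*√(10 - 1))*7 = (19*√9)*7 = (19*3)*7 = 57*7 = 399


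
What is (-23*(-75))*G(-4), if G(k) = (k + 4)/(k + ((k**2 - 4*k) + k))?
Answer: 0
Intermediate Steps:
G(k) = (4 + k)/(k**2 - 2*k) (G(k) = (4 + k)/(k + (k**2 - 3*k)) = (4 + k)/(k**2 - 2*k))
(-23*(-75))*G(-4) = (-23*(-75))*((4 - 4)/((-4)*(-2 - 4))) = 1725*(-1/4*0/(-6)) = 1725*(-1/4*(-1/6)*0) = 1725*0 = 0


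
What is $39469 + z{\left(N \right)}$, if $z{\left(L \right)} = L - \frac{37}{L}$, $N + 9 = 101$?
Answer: $\frac{3639575}{92} \approx 39561.0$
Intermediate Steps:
$N = 92$ ($N = -9 + 101 = 92$)
$z{\left(L \right)} = L - \frac{37}{L}$
$39469 + z{\left(N \right)} = 39469 + \left(92 - \frac{37}{92}\right) = 39469 + \frac{8427}{92} = \frac{3639575}{92}$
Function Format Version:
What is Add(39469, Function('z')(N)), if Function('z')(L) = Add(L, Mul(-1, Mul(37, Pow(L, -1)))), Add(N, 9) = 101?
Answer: Rational(3639575, 92) ≈ 39561.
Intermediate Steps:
N = 92 (N = Add(-9, 101) = 92)
Function('z')(L) = Add(L, Mul(-37, Pow(L, -1)))
Add(39469, Function('z')(N)) = Add(39469, Add(92, Mul(-37, Pow(92, -1)))) = Add(39469, Add(92, Mul(-37, Rational(1, 92)))) = Add(39469, Add(92, Rational(-37, 92))) = Add(39469, Rational(8427, 92)) = Rational(3639575, 92)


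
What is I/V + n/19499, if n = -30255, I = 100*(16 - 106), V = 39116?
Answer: -339736395/190680721 ≈ -1.7817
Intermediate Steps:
I = -9000 (I = 100*(-90) = -9000)
I/V + n/19499 = -9000/39116 - 30255/19499 = -9000*1/39116 - 30255*1/19499 = -2250/9779 - 30255/19499 = -339736395/190680721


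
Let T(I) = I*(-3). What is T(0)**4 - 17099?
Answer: -17099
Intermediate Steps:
T(I) = -3*I
T(0)**4 - 17099 = (-3*0)**4 - 17099 = 0**4 - 17099 = 0 - 17099 = -17099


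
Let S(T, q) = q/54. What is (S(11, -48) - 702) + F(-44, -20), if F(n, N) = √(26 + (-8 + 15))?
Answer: -6326/9 + √33 ≈ -697.14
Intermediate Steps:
S(T, q) = q/54 (S(T, q) = q*(1/54) = q/54)
F(n, N) = √33 (F(n, N) = √(26 + 7) = √33)
(S(11, -48) - 702) + F(-44, -20) = ((1/54)*(-48) - 702) + √33 = (-8/9 - 702) + √33 = -6326/9 + √33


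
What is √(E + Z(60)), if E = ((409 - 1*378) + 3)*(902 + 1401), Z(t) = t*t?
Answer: √81902 ≈ 286.19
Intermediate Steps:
Z(t) = t²
E = 78302 (E = ((409 - 378) + 3)*2303 = (31 + 3)*2303 = 34*2303 = 78302)
√(E + Z(60)) = √(78302 + 60²) = √(78302 + 3600) = √81902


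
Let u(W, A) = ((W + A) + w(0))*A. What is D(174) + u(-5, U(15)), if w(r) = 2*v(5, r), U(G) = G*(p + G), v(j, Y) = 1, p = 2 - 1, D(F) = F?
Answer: 57054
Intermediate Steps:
p = 1
U(G) = G*(1 + G)
w(r) = 2 (w(r) = 2*1 = 2)
u(W, A) = A*(2 + A + W) (u(W, A) = ((W + A) + 2)*A = ((A + W) + 2)*A = (2 + A + W)*A = A*(2 + A + W))
D(174) + u(-5, U(15)) = 174 + (15*(1 + 15))*(2 + 15*(1 + 15) - 5) = 174 + (15*16)*(2 + 15*16 - 5) = 174 + 240*(2 + 240 - 5) = 174 + 240*237 = 174 + 56880 = 57054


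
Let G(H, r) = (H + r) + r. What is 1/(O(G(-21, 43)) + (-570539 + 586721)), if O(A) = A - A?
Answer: 1/16182 ≈ 6.1797e-5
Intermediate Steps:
G(H, r) = H + 2*r
O(A) = 0
1/(O(G(-21, 43)) + (-570539 + 586721)) = 1/(0 + (-570539 + 586721)) = 1/(0 + 16182) = 1/16182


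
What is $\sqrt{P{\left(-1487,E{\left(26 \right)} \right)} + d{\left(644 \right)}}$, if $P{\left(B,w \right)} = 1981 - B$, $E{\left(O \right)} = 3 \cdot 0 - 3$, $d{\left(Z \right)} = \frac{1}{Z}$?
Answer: $\frac{\sqrt{359576273}}{322} \approx 58.89$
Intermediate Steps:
$E{\left(O \right)} = -3$ ($E{\left(O \right)} = 0 - 3 = -3$)
$\sqrt{P{\left(-1487,E{\left(26 \right)} \right)} + d{\left(644 \right)}} = \sqrt{\left(1981 - -1487\right) + \frac{1}{644}} = \sqrt{\left(1981 + 1487\right) + \frac{1}{644}} = \sqrt{3468 + \frac{1}{644}} = \sqrt{\frac{2233393}{644}} = \frac{\sqrt{359576273}}{322}$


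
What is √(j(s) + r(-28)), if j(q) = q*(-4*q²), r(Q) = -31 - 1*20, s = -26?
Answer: √70253 ≈ 265.05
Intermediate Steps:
r(Q) = -51 (r(Q) = -31 - 20 = -51)
j(q) = -4*q³
√(j(s) + r(-28)) = √(-4*(-26)³ - 51) = √(-4*(-17576) - 51) = √(70304 - 51) = √70253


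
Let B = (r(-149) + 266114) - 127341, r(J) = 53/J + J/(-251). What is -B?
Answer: -5189980325/37399 ≈ -1.3877e+5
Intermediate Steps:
r(J) = 53/J - J/251 (r(J) = 53/J + J*(-1/251) = 53/J - J/251)
B = 5189980325/37399 (B = ((53/(-149) - 1/251*(-149)) + 266114) - 127341 = ((53*(-1/149) + 149/251) + 266114) - 127341 = ((-53/149 + 149/251) + 266114) - 127341 = (8898/37399 + 266114) - 127341 = 9952406384/37399 - 127341 = 5189980325/37399 ≈ 1.3877e+5)
-B = -1*5189980325/37399 = -5189980325/37399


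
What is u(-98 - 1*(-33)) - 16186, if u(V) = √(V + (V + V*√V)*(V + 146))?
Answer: -16186 + √(-5330 - 5265*I*√65) ≈ -16049.0 - 155.1*I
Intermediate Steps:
u(V) = √(V + (146 + V)*(V + V^(3/2))) (u(V) = √(V + (V + V^(3/2))*(146 + V)) = √(V + (146 + V)*(V + V^(3/2))))
u(-98 - 1*(-33)) - 16186 = √((-98 - 1*(-33))² + (-98 - 1*(-33))^(5/2) + 146*(-98 - 1*(-33))^(3/2) + 147*(-98 - 1*(-33))) - 16186 = √((-98 + 33)² + (-98 + 33)^(5/2) + 146*(-98 + 33)^(3/2) + 147*(-98 + 33)) - 16186 = √((-65)² + (-65)^(5/2) + 146*(-65)^(3/2) + 147*(-65)) - 16186 = √(4225 + 4225*I*√65 + 146*(-65*I*√65) - 9555) - 16186 = √(4225 + 4225*I*√65 - 9490*I*√65 - 9555) - 16186 = √(-5330 - 5265*I*√65) - 16186 = -16186 + √(-5330 - 5265*I*√65)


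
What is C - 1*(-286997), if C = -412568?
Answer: -125571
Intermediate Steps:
C - 1*(-286997) = -412568 - 1*(-286997) = -412568 + 286997 = -125571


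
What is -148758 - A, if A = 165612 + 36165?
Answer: -350535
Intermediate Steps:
A = 201777
-148758 - A = -148758 - 1*201777 = -148758 - 201777 = -350535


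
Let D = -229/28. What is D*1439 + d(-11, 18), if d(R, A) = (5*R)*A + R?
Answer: -357559/28 ≈ -12770.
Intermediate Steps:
d(R, A) = R + 5*A*R (d(R, A) = 5*A*R + R = R + 5*A*R)
D = -229/28 (D = -229*1/28 = -229/28 ≈ -8.1786)
D*1439 + d(-11, 18) = -229/28*1439 - 11*(1 + 5*18) = -329531/28 - 11*(1 + 90) = -329531/28 - 11*91 = -329531/28 - 1001 = -357559/28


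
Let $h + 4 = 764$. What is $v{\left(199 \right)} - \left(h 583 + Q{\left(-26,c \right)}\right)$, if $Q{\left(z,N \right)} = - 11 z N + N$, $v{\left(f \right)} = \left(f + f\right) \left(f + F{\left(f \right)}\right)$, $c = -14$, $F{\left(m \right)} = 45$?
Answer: $-341950$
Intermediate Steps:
$h = 760$ ($h = -4 + 764 = 760$)
$v{\left(f \right)} = 2 f \left(45 + f\right)$ ($v{\left(f \right)} = \left(f + f\right) \left(f + 45\right) = 2 f \left(45 + f\right)$)
$Q{\left(z,N \right)} = N - 11 N z$ ($Q{\left(z,N \right)} = - 11 N z + N = N - 11 N z$)
$v{\left(199 \right)} - \left(h 583 + Q{\left(-26,c \right)}\right) = 2 \cdot 199 \left(45 + 199\right) - \left(760 \cdot 583 - 14 \left(1 - -286\right)\right) = 2 \cdot 199 \cdot 244 - \left(443080 - 14 \left(1 + 286\right)\right) = 97112 - \left(443080 - 4018\right) = 97112 - 439062 = -341950$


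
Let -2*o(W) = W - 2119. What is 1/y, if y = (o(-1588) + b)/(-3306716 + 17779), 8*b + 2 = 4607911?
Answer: -26311496/4622737 ≈ -5.6918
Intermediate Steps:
b = 4607909/8 (b = -¼ + (⅛)*4607911 = -¼ + 4607911/8 = 4607909/8 ≈ 5.7599e+5)
o(W) = 2119/2 - W/2 (o(W) = -(W - 2119)/2 = -(-2119 + W)/2 = 2119/2 - W/2)
y = -4622737/26311496 (y = ((2119/2 - ½*(-1588)) + 4607909/8)/(-3306716 + 17779) = ((2119/2 + 794) + 4607909/8)/(-3288937) = (3707/2 + 4607909/8)*(-1/3288937) = (4622737/8)*(-1/3288937) = -4622737/26311496 ≈ -0.17569)
1/y = 1/(-4622737/26311496) = -26311496/4622737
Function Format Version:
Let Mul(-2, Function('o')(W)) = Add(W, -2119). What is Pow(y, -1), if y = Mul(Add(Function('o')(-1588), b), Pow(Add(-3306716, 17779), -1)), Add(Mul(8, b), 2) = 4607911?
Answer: Rational(-26311496, 4622737) ≈ -5.6918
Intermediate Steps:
b = Rational(4607909, 8) (b = Add(Rational(-1, 4), Mul(Rational(1, 8), 4607911)) = Add(Rational(-1, 4), Rational(4607911, 8)) = Rational(4607909, 8) ≈ 5.7599e+5)
Function('o')(W) = Add(Rational(2119, 2), Mul(Rational(-1, 2), W)) (Function('o')(W) = Mul(Rational(-1, 2), Add(W, -2119)) = Mul(Rational(-1, 2), Add(-2119, W)) = Add(Rational(2119, 2), Mul(Rational(-1, 2), W)))
y = Rational(-4622737, 26311496) (y = Mul(Add(Add(Rational(2119, 2), Mul(Rational(-1, 2), -1588)), Rational(4607909, 8)), Pow(Add(-3306716, 17779), -1)) = Mul(Add(Add(Rational(2119, 2), 794), Rational(4607909, 8)), Pow(-3288937, -1)) = Mul(Add(Rational(3707, 2), Rational(4607909, 8)), Rational(-1, 3288937)) = Mul(Rational(4622737, 8), Rational(-1, 3288937)) = Rational(-4622737, 26311496) ≈ -0.17569)
Pow(y, -1) = Pow(Rational(-4622737, 26311496), -1) = Rational(-26311496, 4622737)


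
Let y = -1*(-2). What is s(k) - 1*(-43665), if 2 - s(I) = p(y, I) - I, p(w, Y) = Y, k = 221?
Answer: 43667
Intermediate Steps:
y = 2
s(I) = 2 (s(I) = 2 - (I - I) = 2 - 1*0 = 2 + 0 = 2)
s(k) - 1*(-43665) = 2 - 1*(-43665) = 2 + 43665 = 43667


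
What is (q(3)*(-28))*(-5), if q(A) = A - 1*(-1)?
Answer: 560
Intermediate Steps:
q(A) = 1 + A (q(A) = A + 1 = 1 + A)
(q(3)*(-28))*(-5) = ((1 + 3)*(-28))*(-5) = (4*(-28))*(-5) = -112*(-5) = 560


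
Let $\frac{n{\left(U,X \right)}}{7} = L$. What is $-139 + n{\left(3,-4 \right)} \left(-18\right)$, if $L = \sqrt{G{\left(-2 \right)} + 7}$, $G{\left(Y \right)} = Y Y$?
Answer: $-139 - 126 \sqrt{11} \approx -556.89$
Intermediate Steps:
$G{\left(Y \right)} = Y^{2}$
$L = \sqrt{11}$ ($L = \sqrt{\left(-2\right)^{2} + 7} = \sqrt{4 + 7} = \sqrt{11} \approx 3.3166$)
$n{\left(U,X \right)} = 7 \sqrt{11}$
$-139 + n{\left(3,-4 \right)} \left(-18\right) = -139 + 7 \sqrt{11} \left(-18\right) = -139 - 126 \sqrt{11}$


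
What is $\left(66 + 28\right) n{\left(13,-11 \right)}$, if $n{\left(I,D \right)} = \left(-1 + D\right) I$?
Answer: $-14664$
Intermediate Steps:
$n{\left(I,D \right)} = I \left(-1 + D\right)$
$\left(66 + 28\right) n{\left(13,-11 \right)} = \left(66 + 28\right) 13 \left(-1 - 11\right) = 94 \cdot 13 \left(-12\right) = 94 \left(-156\right) = -14664$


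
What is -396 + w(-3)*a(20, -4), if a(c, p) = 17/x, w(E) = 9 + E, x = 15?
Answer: -1946/5 ≈ -389.20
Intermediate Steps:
a(c, p) = 17/15
-396 + w(-3)*a(20, -4) = -396 + (9 - 3)*(17/15) = -396 + 6*(17/15) = -396 + 34/5 = -1946/5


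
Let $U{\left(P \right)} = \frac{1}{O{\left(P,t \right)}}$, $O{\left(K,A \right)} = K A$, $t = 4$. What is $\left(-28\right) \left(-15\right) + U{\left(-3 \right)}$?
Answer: $\frac{5039}{12} \approx 419.92$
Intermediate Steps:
$O{\left(K,A \right)} = A K$
$U{\left(P \right)} = \frac{1}{4 P}$
$\left(-28\right) \left(-15\right) + U{\left(-3 \right)} = \left(-28\right) \left(-15\right) + \frac{1}{4 \left(-3\right)} = 420 + \frac{1}{4} \left(- \frac{1}{3}\right) = 420 - \frac{1}{12} = \frac{5039}{12}$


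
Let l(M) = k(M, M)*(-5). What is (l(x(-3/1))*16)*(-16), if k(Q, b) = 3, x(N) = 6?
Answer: 3840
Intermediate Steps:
l(M) = -15 (l(M) = 3*(-5) = -15)
(l(x(-3/1))*16)*(-16) = -15*16*(-16) = -240*(-16) = 3840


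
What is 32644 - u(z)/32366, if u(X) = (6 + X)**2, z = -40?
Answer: 528277274/16183 ≈ 32644.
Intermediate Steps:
32644 - u(z)/32366 = 32644 - (6 - 40)**2/32366 = 32644 - (-34)**2/32366 = 32644 - 1156/32366 = 32644 - 1*578/16183 = 32644 - 578/16183 = 528277274/16183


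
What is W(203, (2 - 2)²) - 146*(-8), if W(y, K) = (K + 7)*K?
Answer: 1168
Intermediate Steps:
W(y, K) = K*(7 + K) (W(y, K) = (7 + K)*K = K*(7 + K))
W(203, (2 - 2)²) - 146*(-8) = (2 - 2)²*(7 + (2 - 2)²) - 146*(-8) = 0²*(7 + 0²) - 1*(-1168) = 0*(7 + 0) + 1168 = 0*7 + 1168 = 0 + 1168 = 1168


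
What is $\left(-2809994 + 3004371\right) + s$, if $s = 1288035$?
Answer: $1482412$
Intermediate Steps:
$\left(-2809994 + 3004371\right) + s = \left(-2809994 + 3004371\right) + 1288035 = 194377 + 1288035 = 1482412$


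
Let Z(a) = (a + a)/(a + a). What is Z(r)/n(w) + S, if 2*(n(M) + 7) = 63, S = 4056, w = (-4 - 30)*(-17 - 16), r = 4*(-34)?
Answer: 198746/49 ≈ 4056.0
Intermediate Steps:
r = -136
w = 1122 (w = -34*(-33) = 1122)
n(M) = 49/2 (n(M) = -7 + (½)*63 = -7 + 63/2 = 49/2)
Z(a) = 1 (Z(a) = (2*a)/((2*a)) = (2*a)*(1/(2*a)) = 1)
Z(r)/n(w) + S = 1/(49/2) + 4056 = 1*(2/49) + 4056 = 2/49 + 4056 = 198746/49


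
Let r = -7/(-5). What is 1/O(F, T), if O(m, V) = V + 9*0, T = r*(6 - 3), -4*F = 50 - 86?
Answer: 5/21 ≈ 0.23810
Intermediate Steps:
F = 9 (F = -(50 - 86)/4 = -1/4*(-36) = 9)
r = 7/5 (r = -7*(-1/5) = 7/5 ≈ 1.4000)
T = 21/5 (T = 7*(6 - 3)/5 = (7/5)*3 = 21/5 ≈ 4.2000)
O(m, V) = V (O(m, V) = V + 0 = V)
1/O(F, T) = 1/(21/5) = 5/21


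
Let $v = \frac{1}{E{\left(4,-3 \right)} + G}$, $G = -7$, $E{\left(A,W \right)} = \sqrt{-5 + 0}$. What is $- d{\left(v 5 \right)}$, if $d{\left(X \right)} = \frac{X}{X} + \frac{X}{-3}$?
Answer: $- \frac{197}{162} - \frac{5 i \sqrt{5}}{162} \approx -1.216 - 0.069014 i$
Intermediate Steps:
$E{\left(A,W \right)} = i \sqrt{5}$ ($E{\left(A,W \right)} = \sqrt{-5} = i \sqrt{5}$)
$v = \frac{1}{-7 + i \sqrt{5}}$ ($v = \frac{1}{i \sqrt{5} - 7} = \frac{1}{-7 + i \sqrt{5}} \approx -0.12963 - 0.041409 i$)
$d{\left(X \right)} = 1 - \frac{X}{3}$ ($d{\left(X \right)} = 1 + X \left(- \frac{1}{3}\right) = 1 - \frac{X}{3}$)
$- d{\left(v 5 \right)} = - (1 - \frac{\left(- \frac{7}{54} - \frac{i \sqrt{5}}{54}\right) 5}{3}) = - (1 - \frac{- \frac{35}{54} - \frac{5 i \sqrt{5}}{54}}{3}) = - (1 + \left(\frac{35}{162} + \frac{5 i \sqrt{5}}{162}\right)) = - (\frac{197}{162} + \frac{5 i \sqrt{5}}{162}) = - \frac{197}{162} - \frac{5 i \sqrt{5}}{162}$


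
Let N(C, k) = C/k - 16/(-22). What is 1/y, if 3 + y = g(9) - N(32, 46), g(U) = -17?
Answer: -253/5420 ≈ -0.046679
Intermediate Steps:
N(C, k) = 8/11 + C/k (N(C, k) = C/k - 16*(-1/22) = C/k + 8/11 = 8/11 + C/k)
y = -5420/253 (y = -3 + (-17 - (8/11 + 32/46)) = -3 + (-17 - (8/11 + 32*(1/46))) = -3 + (-17 - (8/11 + 16/23)) = -3 + (-17 - 1*360/253) = -3 + (-17 - 360/253) = -3 - 4661/253 = -5420/253 ≈ -21.423)
1/y = 1/(-5420/253) = -253/5420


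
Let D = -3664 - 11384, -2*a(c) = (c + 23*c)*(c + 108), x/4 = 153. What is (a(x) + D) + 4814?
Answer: -5297914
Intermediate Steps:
x = 612 (x = 4*153 = 612)
a(c) = -12*c*(108 + c) (a(c) = -(c + 23*c)*(c + 108)/2 = -24*c*(108 + c)/2 = -12*c*(108 + c))
D = -15048
(a(x) + D) + 4814 = (-12*612*(108 + 612) - 15048) + 4814 = (-12*612*720 - 15048) + 4814 = (-5287680 - 15048) + 4814 = -5302728 + 4814 = -5297914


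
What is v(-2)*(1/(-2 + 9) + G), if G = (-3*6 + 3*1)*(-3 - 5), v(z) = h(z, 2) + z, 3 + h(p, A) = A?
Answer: -2523/7 ≈ -360.43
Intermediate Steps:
h(p, A) = -3 + A
v(z) = -1 + z (v(z) = (-3 + 2) + z = -1 + z)
G = 120 (G = (-18 + 3)*(-8) = -15*(-8) = 120)
v(-2)*(1/(-2 + 9) + G) = (-1 - 2)*(1/(-2 + 9) + 120) = -3*(1/7 + 120) = -3*841/7 = -2523/7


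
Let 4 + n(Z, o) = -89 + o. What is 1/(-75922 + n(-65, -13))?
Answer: -1/76028 ≈ -1.3153e-5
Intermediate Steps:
n(Z, o) = -93 + o (n(Z, o) = -4 + (-89 + o) = -93 + o)
1/(-75922 + n(-65, -13)) = 1/(-75922 + (-93 - 13)) = 1/(-75922 - 106) = 1/(-76028) = -1/76028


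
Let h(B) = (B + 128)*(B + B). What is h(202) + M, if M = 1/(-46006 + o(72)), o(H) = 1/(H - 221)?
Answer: 913894601251/6854895 ≈ 1.3332e+5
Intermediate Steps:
o(H) = 1/(-221 + H)
h(B) = 2*B*(128 + B) (h(B) = (128 + B)*(2*B) = 2*B*(128 + B))
M = -149/6854895 (M = 1/(-46006 + 1/(-221 + 72)) = 1/(-46006 + 1/(-149)) = 1/(-46006 - 1/149) = 1/(-6854895/149) = -149/6854895 ≈ -2.1736e-5)
h(202) + M = 2*202*(128 + 202) - 149/6854895 = 2*202*330 - 149/6854895 = 133320 - 149/6854895 = 913894601251/6854895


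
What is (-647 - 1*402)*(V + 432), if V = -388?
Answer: -46156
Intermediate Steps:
(-647 - 1*402)*(V + 432) = (-647 - 1*402)*(-388 + 432) = (-647 - 402)*44 = -1049*44 = -46156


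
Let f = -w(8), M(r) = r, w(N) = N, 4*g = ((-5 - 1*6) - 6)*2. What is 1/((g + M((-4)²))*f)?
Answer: -1/60 ≈ -0.016667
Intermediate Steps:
g = -17/2 (g = (((-5 - 1*6) - 6)*2)/4 = (((-5 - 6) - 6)*2)/4 = ((-11 - 6)*2)/4 = (-17*2)/4 = (¼)*(-34) = -17/2 ≈ -8.5000)
f = -8 (f = -1*8 = -8)
1/((g + M((-4)²))*f) = 1/((-17/2 + (-4)²)*(-8)) = 1/((-17/2 + 16)*(-8)) = 1/((15/2)*(-8)) = 1/(-60) = -1/60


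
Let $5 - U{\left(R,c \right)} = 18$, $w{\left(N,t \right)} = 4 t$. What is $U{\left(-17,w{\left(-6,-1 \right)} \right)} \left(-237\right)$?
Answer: $3081$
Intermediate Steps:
$U{\left(R,c \right)} = -13$ ($U{\left(R,c \right)} = 5 - 18 = -13$)
$U{\left(-17,w{\left(-6,-1 \right)} \right)} \left(-237\right) = \left(-13\right) \left(-237\right) = 3081$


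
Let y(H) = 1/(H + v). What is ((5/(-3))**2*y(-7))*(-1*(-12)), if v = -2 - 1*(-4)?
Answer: -20/3 ≈ -6.6667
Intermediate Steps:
v = 2 (v = -2 + 4 = 2)
y(H) = 1/(2 + H) (y(H) = 1/(H + 2) = 1/(2 + H))
((5/(-3))**2*y(-7))*(-1*(-12)) = ((5/(-3))**2/(2 - 7))*(-1*(-12)) = ((5*(-1/3))**2/(-5))*12 = ((-5/3)**2*(-1/5))*12 = ((25/9)*(-1/5))*12 = -5/9*12 = -20/3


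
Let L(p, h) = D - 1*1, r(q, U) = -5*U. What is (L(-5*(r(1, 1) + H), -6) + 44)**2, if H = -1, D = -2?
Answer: 1681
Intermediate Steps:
L(p, h) = -3 (L(p, h) = -2 - 1*1 = -2 - 1 = -3)
(L(-5*(r(1, 1) + H), -6) + 44)**2 = (-3 + 44)**2 = 41**2 = 1681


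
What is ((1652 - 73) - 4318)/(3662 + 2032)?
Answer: -913/1898 ≈ -0.48103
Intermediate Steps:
((1652 - 73) - 4318)/(3662 + 2032) = (1579 - 4318)/5694 = -2739*1/5694 = -913/1898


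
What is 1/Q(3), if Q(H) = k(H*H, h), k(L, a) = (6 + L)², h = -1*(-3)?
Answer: 1/225 ≈ 0.0044444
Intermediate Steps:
h = 3
Q(H) = (6 + H²)² (Q(H) = (6 + H*H)² = (6 + H²)²)
1/Q(3) = 1/((6 + 3²)²) = 1/((6 + 9)²) = 1/(15²) = 1/225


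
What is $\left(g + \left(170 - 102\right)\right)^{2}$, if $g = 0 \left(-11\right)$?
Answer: $4624$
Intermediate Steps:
$g = 0$
$\left(g + \left(170 - 102\right)\right)^{2} = \left(0 + \left(170 - 102\right)\right)^{2} = \left(0 + 68\right)^{2} = 68^{2} = 4624$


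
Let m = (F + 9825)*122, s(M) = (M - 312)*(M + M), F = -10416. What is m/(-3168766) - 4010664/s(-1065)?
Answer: -3603627403/2679937245 ≈ -1.3447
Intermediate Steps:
s(M) = 2*M*(-312 + M) (s(M) = (-312 + M)*(2*M) = 2*M*(-312 + M))
m = -72102 (m = (-10416 + 9825)*122 = -591*122 = -72102)
m/(-3168766) - 4010664/s(-1065) = -72102/(-3168766) - 4010664*(-1/(2130*(-312 - 1065))) = -72102*(-1/3168766) - 4010664/(2*(-1065)*(-1377)) = 36051/1584383 - 4010664/2933010 = 36051/1584383 - 4010664*1/2933010 = 36051/1584383 - 668444/488835 = -3603627403/2679937245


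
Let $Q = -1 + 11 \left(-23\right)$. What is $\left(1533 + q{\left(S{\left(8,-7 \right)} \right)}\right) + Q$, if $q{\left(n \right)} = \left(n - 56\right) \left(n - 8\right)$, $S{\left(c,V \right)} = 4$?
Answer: $1487$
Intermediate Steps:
$Q = -254$ ($Q = -1 - 253 = -254$)
$q{\left(n \right)} = \left(-56 + n\right) \left(-8 + n\right)$
$\left(1533 + q{\left(S{\left(8,-7 \right)} \right)}\right) + Q = \left(1533 + \left(448 + 4^{2} - 256\right)\right) - 254 = \left(1533 + \left(448 + 16 - 256\right)\right) - 254 = \left(1533 + 208\right) - 254 = 1741 - 254 = 1487$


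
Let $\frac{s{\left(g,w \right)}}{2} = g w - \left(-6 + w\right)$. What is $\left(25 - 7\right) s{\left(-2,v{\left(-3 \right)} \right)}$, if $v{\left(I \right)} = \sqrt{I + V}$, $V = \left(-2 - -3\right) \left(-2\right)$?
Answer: $216 - 108 i \sqrt{5} \approx 216.0 - 241.5 i$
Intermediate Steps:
$V = -2$ ($V = \left(-2 + 3\right) \left(-2\right) = 1 \left(-2\right) = -2$)
$v{\left(I \right)} = \sqrt{-2 + I}$ ($v{\left(I \right)} = \sqrt{I - 2} = \sqrt{-2 + I}$)
$s{\left(g,w \right)} = 12 - 2 w + 2 g w$ ($s{\left(g,w \right)} = 2 \left(g w - \left(-6 + w\right)\right) = 2 \left(6 - w + g w\right) = 12 - 2 w + 2 g w$)
$\left(25 - 7\right) s{\left(-2,v{\left(-3 \right)} \right)} = \left(25 - 7\right) \left(12 - 2 \sqrt{-2 - 3} + 2 \left(-2\right) \sqrt{-2 - 3}\right) = 18 \left(12 - 2 \sqrt{-5} + 2 \left(-2\right) \sqrt{-5}\right) = 18 \left(12 - 2 i \sqrt{5} + 2 \left(-2\right) i \sqrt{5}\right) = 18 \left(12 - 2 i \sqrt{5} - 4 i \sqrt{5}\right) = 18 \left(12 - 6 i \sqrt{5}\right) = 216 - 108 i \sqrt{5}$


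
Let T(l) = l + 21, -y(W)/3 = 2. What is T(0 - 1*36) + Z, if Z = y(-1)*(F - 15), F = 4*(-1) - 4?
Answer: 123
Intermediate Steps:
y(W) = -6 (y(W) = -3*2 = -6)
F = -8 (F = -4 - 4 = -8)
T(l) = 21 + l
Z = 138 (Z = -6*(-8 - 15) = -6*(-23) = 138)
T(0 - 1*36) + Z = (21 + (0 - 1*36)) + 138 = (21 + (0 - 36)) + 138 = (21 - 36) + 138 = -15 + 138 = 123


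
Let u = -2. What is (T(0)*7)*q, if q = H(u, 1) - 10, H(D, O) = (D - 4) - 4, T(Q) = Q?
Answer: 0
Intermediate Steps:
H(D, O) = -8 + D (H(D, O) = (-4 + D) - 4 = -8 + D)
q = -20 (q = (-8 - 2) - 10 = -10 - 10 = -20)
(T(0)*7)*q = (0*7)*(-20) = 0*(-20) = 0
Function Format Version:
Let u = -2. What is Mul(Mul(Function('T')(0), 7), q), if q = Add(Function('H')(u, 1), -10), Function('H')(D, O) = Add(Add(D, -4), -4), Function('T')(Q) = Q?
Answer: 0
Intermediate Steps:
Function('H')(D, O) = Add(-8, D) (Function('H')(D, O) = Add(Add(-4, D), -4) = Add(-8, D))
q = -20 (q = Add(Add(-8, -2), -10) = Add(-10, -10) = -20)
Mul(Mul(Function('T')(0), 7), q) = Mul(Mul(0, 7), -20) = Mul(0, -20) = 0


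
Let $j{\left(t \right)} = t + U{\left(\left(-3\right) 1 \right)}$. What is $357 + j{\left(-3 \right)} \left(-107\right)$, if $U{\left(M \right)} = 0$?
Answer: $678$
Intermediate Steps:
$j{\left(t \right)} = t$ ($j{\left(t \right)} = t + 0 = t$)
$357 + j{\left(-3 \right)} \left(-107\right) = 357 - -321 = 357 + 321 = 678$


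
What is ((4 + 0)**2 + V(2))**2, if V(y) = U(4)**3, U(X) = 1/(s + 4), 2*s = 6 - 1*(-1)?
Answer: 2916864064/11390625 ≈ 256.08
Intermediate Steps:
s = 7/2 (s = (6 - 1*(-1))/2 = (6 + 1)/2 = (1/2)*7 = 7/2 ≈ 3.5000)
U(X) = 2/15 (U(X) = 1/(7/2 + 4) = 1/(15/2) = 2/15)
V(y) = 8/3375 (V(y) = (2/15)**3 = 8/3375)
((4 + 0)**2 + V(2))**2 = ((4 + 0)**2 + 8/3375)**2 = (4**2 + 8/3375)**2 = (16 + 8/3375)**2 = (54008/3375)**2 = 2916864064/11390625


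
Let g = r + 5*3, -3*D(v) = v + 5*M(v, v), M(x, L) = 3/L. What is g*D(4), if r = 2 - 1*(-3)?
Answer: -155/3 ≈ -51.667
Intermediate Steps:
r = 5 (r = 2 + 3 = 5)
D(v) = -5/v - v/3 (D(v) = -(v + 5*(3/v))/3 = -(v + 15/v)/3 = -5/v - v/3)
g = 20 (g = 5 + 5*3 = 5 + 15 = 20)
g*D(4) = 20*(-5/4 - 1/3*4) = 20*(-5*1/4 - 4/3) = 20*(-5/4 - 4/3) = 20*(-31/12) = -155/3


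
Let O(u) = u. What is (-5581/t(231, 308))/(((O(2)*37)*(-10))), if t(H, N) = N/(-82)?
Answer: -228821/113960 ≈ -2.0079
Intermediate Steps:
t(H, N) = -N/82 (t(H, N) = N*(-1/82) = -N/82)
(-5581/t(231, 308))/(((O(2)*37)*(-10))) = (-5581/((-1/82*308)))/(((2*37)*(-10))) = (-5581/(-154/41))/((74*(-10))) = -5581*(-41/154)/(-740) = (228821/154)*(-1/740) = -228821/113960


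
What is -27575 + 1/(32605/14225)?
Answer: -179813730/6521 ≈ -27575.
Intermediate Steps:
-27575 + 1/(32605/14225) = -27575 + 1/(32605*(1/14225)) = -27575 + 1/(6521/2845) = -27575 + 2845/6521 = -179813730/6521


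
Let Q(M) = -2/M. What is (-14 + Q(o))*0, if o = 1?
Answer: 0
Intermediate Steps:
(-14 + Q(o))*0 = (-14 - 2/1)*0 = (-14 - 2*1)*0 = (-14 - 2)*0 = -16*0 = 0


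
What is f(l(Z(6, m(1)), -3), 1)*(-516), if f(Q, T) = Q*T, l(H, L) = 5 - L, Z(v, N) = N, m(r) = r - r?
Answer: -4128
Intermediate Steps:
m(r) = 0
f(l(Z(6, m(1)), -3), 1)*(-516) = ((5 - 1*(-3))*1)*(-516) = ((5 + 3)*1)*(-516) = (8*1)*(-516) = 8*(-516) = -4128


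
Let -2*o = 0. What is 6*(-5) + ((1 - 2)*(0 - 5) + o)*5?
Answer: -5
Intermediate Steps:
o = 0 (o = -½*0 = 0)
6*(-5) + ((1 - 2)*(0 - 5) + o)*5 = 6*(-5) + ((1 - 2)*(0 - 5) + 0)*5 = -30 + (-1*(-5) + 0)*5 = -30 + (5 + 0)*5 = -30 + 5*5 = -30 + 25 = -5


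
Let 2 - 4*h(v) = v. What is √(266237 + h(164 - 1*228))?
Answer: √1065014/2 ≈ 516.00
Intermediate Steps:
h(v) = ½ - v/4
√(266237 + h(164 - 1*228)) = √(266237 + (½ - (164 - 1*228)/4)) = √(266237 + (½ - (164 - 228)/4)) = √(266237 + (½ - ¼*(-64))) = √(266237 + (½ + 16)) = √(266237 + 33/2) = √(532507/2) = √1065014/2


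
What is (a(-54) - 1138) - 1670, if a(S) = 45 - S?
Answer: -2709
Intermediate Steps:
(a(-54) - 1138) - 1670 = ((45 - 1*(-54)) - 1138) - 1670 = ((45 + 54) - 1138) - 1670 = (99 - 1138) - 1670 = -1039 - 1670 = -2709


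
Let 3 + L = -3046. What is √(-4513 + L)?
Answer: I*√7562 ≈ 86.96*I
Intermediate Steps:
L = -3049 (L = -3 - 3046 = -3049)
√(-4513 + L) = √(-4513 - 3049) = √(-7562) = I*√7562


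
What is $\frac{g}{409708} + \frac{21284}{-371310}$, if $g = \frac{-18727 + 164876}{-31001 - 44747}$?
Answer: $- \frac{330296937669523}{5761721530877520} \approx -0.057326$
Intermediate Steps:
$g = - \frac{146149}{75748}$ ($g = \frac{146149}{-75748} = 146149 \left(- \frac{1}{75748}\right) = - \frac{146149}{75748} \approx -1.9294$)
$\frac{g}{409708} + \frac{21284}{-371310} = - \frac{146149}{75748 \cdot 409708} + \frac{21284}{-371310} = \left(- \frac{146149}{75748}\right) \frac{1}{409708} + 21284 \left(- \frac{1}{371310}\right) = - \frac{146149}{31034561584} - \frac{10642}{185655} = - \frac{330296937669523}{5761721530877520}$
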